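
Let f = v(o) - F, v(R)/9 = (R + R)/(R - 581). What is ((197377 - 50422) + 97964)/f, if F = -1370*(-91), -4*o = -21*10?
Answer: -36982769/18825440 ≈ -1.9645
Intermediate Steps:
o = 105/2 (o = -(-21)*10/4 = -1/4*(-210) = 105/2 ≈ 52.500)
v(R) = 18*R/(-581 + R) (v(R) = 9*((R + R)/(R - 581)) = 9*((2*R)/(-581 + R)) = 9*(2*R/(-581 + R)) = 18*R/(-581 + R))
F = 124670
f = -18825440/151 (f = 18*(105/2)/(-581 + 105/2) - 1*124670 = 18*(105/2)/(-1057/2) - 124670 = 18*(105/2)*(-2/1057) - 124670 = -270/151 - 124670 = -18825440/151 ≈ -1.2467e+5)
((197377 - 50422) + 97964)/f = ((197377 - 50422) + 97964)/(-18825440/151) = (146955 + 97964)*(-151/18825440) = 244919*(-151/18825440) = -36982769/18825440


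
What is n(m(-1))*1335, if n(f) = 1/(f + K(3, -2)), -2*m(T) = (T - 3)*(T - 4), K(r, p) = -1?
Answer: -1335/11 ≈ -121.36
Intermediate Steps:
m(T) = -(-4 + T)*(-3 + T)/2 (m(T) = -(T - 3)*(T - 4)/2 = -(-3 + T)*(-4 + T)/2 = -(-4 + T)*(-3 + T)/2)
n(f) = 1/(-1 + f) (n(f) = 1/(f - 1) = 1/(-1 + f))
n(m(-1))*1335 = 1335/(-1 + (-6 - ½*(-1)² + (7/2)*(-1))) = 1335/(-1 + (-6 - ½*1 - 7/2)) = 1335/(-1 + (-6 - ½ - 7/2)) = 1335/(-1 - 10) = 1335/(-11) = -1/11*1335 = -1335/11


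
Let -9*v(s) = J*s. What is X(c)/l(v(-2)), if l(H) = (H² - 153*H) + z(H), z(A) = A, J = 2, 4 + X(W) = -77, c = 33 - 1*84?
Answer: 6561/5456 ≈ 1.2025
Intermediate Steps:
c = -51 (c = 33 - 84 = -51)
X(W) = -81 (X(W) = -4 - 77 = -81)
v(s) = -2*s/9
l(H) = H² - 152*H (l(H) = (H² - 153*H) + H = H² - 152*H)
X(c)/l(v(-2)) = -81*9/(4*(-152 - 2/9*(-2))) = -81*9/(4*(-152 + 4/9)) = -81/((4/9)*(-1364/9)) = -81/(-5456/81) = -81*(-81/5456) = 6561/5456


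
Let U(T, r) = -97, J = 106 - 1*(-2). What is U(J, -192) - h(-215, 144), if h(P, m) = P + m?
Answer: -26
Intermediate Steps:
J = 108 (J = 106 + 2 = 108)
U(J, -192) - h(-215, 144) = -97 - (-215 + 144) = -97 - 1*(-71) = -97 + 71 = -26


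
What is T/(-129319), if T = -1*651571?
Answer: 651571/129319 ≈ 5.0385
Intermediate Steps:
T = -651571
T/(-129319) = -651571/(-129319) = -651571*(-1/129319) = 651571/129319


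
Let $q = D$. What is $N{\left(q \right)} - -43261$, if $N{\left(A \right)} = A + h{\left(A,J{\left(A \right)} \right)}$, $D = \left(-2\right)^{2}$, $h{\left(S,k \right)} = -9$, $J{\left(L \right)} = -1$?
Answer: $43256$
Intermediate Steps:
$D = 4$
$q = 4$
$N{\left(A \right)} = -9 + A$ ($N{\left(A \right)} = A - 9 = -9 + A$)
$N{\left(q \right)} - -43261 = \left(-9 + 4\right) - -43261 = -5 + 43261 = 43256$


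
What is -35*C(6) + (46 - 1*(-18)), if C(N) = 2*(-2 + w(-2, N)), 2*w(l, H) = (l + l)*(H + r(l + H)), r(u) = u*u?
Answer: 3284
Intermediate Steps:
r(u) = u²
w(l, H) = l*(H + (H + l)²) (w(l, H) = ((l + l)*(H + (l + H)²))/2 = ((2*l)*(H + (H + l)²))/2 = (2*l*(H + (H + l)²))/2 = l*(H + (H + l)²))
C(N) = -4 - 4*N - 4*(-2 + N)² (C(N) = 2*(-2 - 2*(N + (N - 2)²)) = 2*(-2 - 2*(N + (-2 + N)²)) = 2*(-2 + (-2*N - 2*(-2 + N)²)) = 2*(-2 - 2*N - 2*(-2 + N)²) = -4 - 4*N - 4*(-2 + N)²)
-35*C(6) + (46 - 1*(-18)) = -35*(-20 - 4*6² + 12*6) + (46 - 1*(-18)) = -35*(-20 - 4*36 + 72) + (46 + 18) = -35*(-20 - 144 + 72) + 64 = -35*(-92) + 64 = 3220 + 64 = 3284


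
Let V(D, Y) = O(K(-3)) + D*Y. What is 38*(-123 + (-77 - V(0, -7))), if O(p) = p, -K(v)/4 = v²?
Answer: -6232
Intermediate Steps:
K(v) = -4*v²
V(D, Y) = -36 + D*Y (V(D, Y) = -4*(-3)² + D*Y = -4*9 + D*Y = -36 + D*Y)
38*(-123 + (-77 - V(0, -7))) = 38*(-123 + (-77 - (-36 + 0*(-7)))) = 38*(-123 + (-77 - (-36 + 0))) = 38*(-123 + (-77 - 1*(-36))) = 38*(-123 + (-77 + 36)) = 38*(-123 - 41) = 38*(-164) = -6232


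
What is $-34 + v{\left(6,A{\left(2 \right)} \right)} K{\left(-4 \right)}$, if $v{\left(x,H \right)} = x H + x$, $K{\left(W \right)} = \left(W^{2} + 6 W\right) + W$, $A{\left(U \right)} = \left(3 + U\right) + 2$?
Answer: $-610$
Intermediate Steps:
$A{\left(U \right)} = 5 + U$
$K{\left(W \right)} = W^{2} + 7 W$
$v{\left(x,H \right)} = x + H x$ ($v{\left(x,H \right)} = H x + x = x + H x$)
$-34 + v{\left(6,A{\left(2 \right)} \right)} K{\left(-4 \right)} = -34 + 6 \left(1 + \left(5 + 2\right)\right) \left(- 4 \left(7 - 4\right)\right) = -34 + 6 \left(1 + 7\right) \left(\left(-4\right) 3\right) = -34 + 6 \cdot 8 \left(-12\right) = -34 + 48 \left(-12\right) = -34 - 576 = -610$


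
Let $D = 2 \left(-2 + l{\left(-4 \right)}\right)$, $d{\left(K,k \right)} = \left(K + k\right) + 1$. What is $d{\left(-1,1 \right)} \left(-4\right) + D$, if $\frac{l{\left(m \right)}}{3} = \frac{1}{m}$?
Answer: $- \frac{19}{2} \approx -9.5$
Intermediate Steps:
$l{\left(m \right)} = \frac{3}{m}$
$d{\left(K,k \right)} = 1 + K + k$
$D = - \frac{11}{2}$ ($D = 2 \left(-2 + \frac{3}{-4}\right) = 2 \left(-2 + 3 \left(- \frac{1}{4}\right)\right) = 2 \left(-2 - \frac{3}{4}\right) = 2 \left(- \frac{11}{4}\right) = - \frac{11}{2} \approx -5.5$)
$d{\left(-1,1 \right)} \left(-4\right) + D = \left(1 - 1 + 1\right) \left(-4\right) - \frac{11}{2} = 1 \left(-4\right) - \frac{11}{2} = -4 - \frac{11}{2} = - \frac{19}{2}$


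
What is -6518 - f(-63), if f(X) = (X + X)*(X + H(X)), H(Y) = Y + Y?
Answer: -30332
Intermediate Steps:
H(Y) = 2*Y
f(X) = 6*X² (f(X) = (X + X)*(X + 2*X) = (2*X)*(3*X) = 6*X²)
-6518 - f(-63) = -6518 - 6*(-63)² = -6518 - 6*3969 = -6518 - 1*23814 = -6518 - 23814 = -30332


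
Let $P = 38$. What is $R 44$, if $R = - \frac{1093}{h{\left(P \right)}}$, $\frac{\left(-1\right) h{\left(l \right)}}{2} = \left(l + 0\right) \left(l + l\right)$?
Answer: $\frac{12023}{1444} \approx 8.3262$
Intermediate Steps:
$h{\left(l \right)} = - 4 l^{2}$ ($h{\left(l \right)} = - 2 \left(l + 0\right) \left(l + l\right) = - 2 l 2 l = - 2 \cdot 2 l^{2} = - 4 l^{2}$)
$R = \frac{1093}{5776}$ ($R = - \frac{1093}{\left(-4\right) 38^{2}} = - \frac{1093}{\left(-4\right) 1444} = - \frac{1093}{-5776} = \left(-1093\right) \left(- \frac{1}{5776}\right) = \frac{1093}{5776} \approx 0.18923$)
$R 44 = \frac{1093}{5776} \cdot 44 = \frac{12023}{1444}$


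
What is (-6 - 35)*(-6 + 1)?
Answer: 205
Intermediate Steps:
(-6 - 35)*(-6 + 1) = -41*(-5) = 205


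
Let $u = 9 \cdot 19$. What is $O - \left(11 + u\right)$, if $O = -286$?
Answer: $-468$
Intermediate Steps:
$u = 171$
$O - \left(11 + u\right) = -286 + \left(\left(\left(-4\right) 3 + 1\right) - 171\right) = -286 + \left(\left(-12 + 1\right) - 171\right) = -286 - 182 = -468$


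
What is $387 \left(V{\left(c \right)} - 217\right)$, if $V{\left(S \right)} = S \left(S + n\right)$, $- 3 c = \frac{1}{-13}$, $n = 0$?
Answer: $- \frac{14192408}{169} \approx -83979.0$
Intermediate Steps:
$c = \frac{1}{39}$ ($c = - \frac{1}{3 \left(-13\right)} = \left(- \frac{1}{3}\right) \left(- \frac{1}{13}\right) = \frac{1}{39} \approx 0.025641$)
$V{\left(S \right)} = S^{2}$ ($V{\left(S \right)} = S \left(S + 0\right) = S S = S^{2}$)
$387 \left(V{\left(c \right)} - 217\right) = 387 \left(\left(\frac{1}{39}\right)^{2} - 217\right) = 387 \left(\frac{1}{1521} - 217\right) = 387 \left(- \frac{330056}{1521}\right) = - \frac{14192408}{169}$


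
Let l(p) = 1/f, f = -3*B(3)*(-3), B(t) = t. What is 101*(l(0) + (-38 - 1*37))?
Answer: -204424/27 ≈ -7571.3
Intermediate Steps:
f = 27 (f = -3*3*(-3) = -9*(-3) = 27)
l(p) = 1/27
101*(l(0) + (-38 - 1*37)) = 101*(1/27 + (-38 - 1*37)) = 101*(1/27 + (-38 - 37)) = 101*(1/27 - 75) = 101*(-2024/27) = -204424/27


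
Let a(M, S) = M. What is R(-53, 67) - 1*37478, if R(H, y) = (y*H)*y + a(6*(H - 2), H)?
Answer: -275725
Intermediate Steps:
R(H, y) = -12 + 6*H + H*y**2 (R(H, y) = (y*H)*y + 6*(H - 2) = (H*y)*y + 6*(-2 + H) = H*y**2 + (-12 + 6*H) = -12 + 6*H + H*y**2)
R(-53, 67) - 1*37478 = (-12 + 6*(-53) - 53*67**2) - 1*37478 = (-12 - 318 - 53*4489) - 37478 = (-12 - 318 - 237917) - 37478 = -238247 - 37478 = -275725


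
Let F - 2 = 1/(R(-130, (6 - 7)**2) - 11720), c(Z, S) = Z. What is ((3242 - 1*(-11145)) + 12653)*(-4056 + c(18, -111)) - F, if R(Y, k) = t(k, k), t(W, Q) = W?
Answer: -1279568570317/11719 ≈ -1.0919e+8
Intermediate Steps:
R(Y, k) = k
F = 23437/11719 (F = 2 + 1/((6 - 7)**2 - 11720) = 2 + 1/((-1)**2 - 11720) = 2 + 1/(1 - 11720) = 2 + 1/(-11719) = 2 - 1/11719 = 23437/11719 ≈ 1.9999)
((3242 - 1*(-11145)) + 12653)*(-4056 + c(18, -111)) - F = ((3242 - 1*(-11145)) + 12653)*(-4056 + 18) - 1*23437/11719 = ((3242 + 11145) + 12653)*(-4038) - 23437/11719 = (14387 + 12653)*(-4038) - 23437/11719 = 27040*(-4038) - 23437/11719 = -109187520 - 23437/11719 = -1279568570317/11719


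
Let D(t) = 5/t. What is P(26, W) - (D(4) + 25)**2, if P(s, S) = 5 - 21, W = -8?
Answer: -11281/16 ≈ -705.06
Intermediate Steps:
P(s, S) = -16
P(26, W) - (D(4) + 25)**2 = -16 - (5/4 + 25)**2 = -16 - (105/4)**2 = -16 - 1*11025/16 = -16 - 11025/16 = -11281/16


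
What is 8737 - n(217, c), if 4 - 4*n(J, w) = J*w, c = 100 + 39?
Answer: 65107/4 ≈ 16277.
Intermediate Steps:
c = 139
n(J, w) = 1 - J*w/4
8737 - n(217, c) = 8737 - (1 - ¼*217*139) = 8737 - (1 - 30163/4) = 8737 - 1*(-30159/4) = 8737 + 30159/4 = 65107/4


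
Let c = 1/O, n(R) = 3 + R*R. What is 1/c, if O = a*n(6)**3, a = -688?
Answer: -40811472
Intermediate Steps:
n(R) = 3 + R**2
O = -40811472 (O = -688*(3 + 6**2)**3 = -688*(3 + 36)**3 = -688*39**3 = -688*59319 = -40811472)
c = -1/40811472 (c = 1/(-40811472) = -1/40811472 ≈ -2.4503e-8)
1/c = 1/(-1/40811472) = -40811472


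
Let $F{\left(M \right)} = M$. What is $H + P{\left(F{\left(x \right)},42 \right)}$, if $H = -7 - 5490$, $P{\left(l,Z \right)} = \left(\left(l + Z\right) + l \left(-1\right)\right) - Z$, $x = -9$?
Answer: $-5497$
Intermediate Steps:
$P{\left(l,Z \right)} = 0$ ($P{\left(l,Z \right)} = \left(\left(Z + l\right) - l\right) - Z = Z - Z = 0$)
$H = -5497$ ($H = -7 - 5490 = -5497$)
$H + P{\left(F{\left(x \right)},42 \right)} = -5497 + 0 = -5497$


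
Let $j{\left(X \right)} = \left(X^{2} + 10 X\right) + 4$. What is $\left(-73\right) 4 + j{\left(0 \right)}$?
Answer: $-288$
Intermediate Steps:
$j{\left(X \right)} = 4 + X^{2} + 10 X$
$\left(-73\right) 4 + j{\left(0 \right)} = \left(-73\right) 4 + \left(4 + 0^{2} + 10 \cdot 0\right) = -292 + \left(4 + 0 + 0\right) = -292 + 4 = -288$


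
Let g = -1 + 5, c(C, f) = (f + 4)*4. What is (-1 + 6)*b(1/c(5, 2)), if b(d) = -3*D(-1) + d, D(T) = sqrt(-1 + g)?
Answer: 5/24 - 15*sqrt(3) ≈ -25.772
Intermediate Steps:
c(C, f) = 16 + 4*f (c(C, f) = (4 + f)*4 = 16 + 4*f)
g = 4
D(T) = sqrt(3) (D(T) = sqrt(-1 + 4) = sqrt(3))
b(d) = d - 3*sqrt(3) (b(d) = -3*sqrt(3) + d = d - 3*sqrt(3))
(-1 + 6)*b(1/c(5, 2)) = (-1 + 6)*(1/(16 + 4*2) - 3*sqrt(3)) = 5*(1/(16 + 8) - 3*sqrt(3)) = 5*(1/24 - 3*sqrt(3)) = 5/24 - 15*sqrt(3)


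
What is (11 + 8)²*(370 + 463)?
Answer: 300713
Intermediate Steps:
(11 + 8)²*(370 + 463) = 19²*833 = 361*833 = 300713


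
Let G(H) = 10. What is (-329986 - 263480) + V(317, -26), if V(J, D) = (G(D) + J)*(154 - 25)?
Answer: -551283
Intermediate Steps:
V(J, D) = 1290 + 129*J (V(J, D) = (10 + J)*(154 - 25) = (10 + J)*129 = 1290 + 129*J)
(-329986 - 263480) + V(317, -26) = (-329986 - 263480) + (1290 + 129*317) = -593466 + (1290 + 40893) = -593466 + 42183 = -551283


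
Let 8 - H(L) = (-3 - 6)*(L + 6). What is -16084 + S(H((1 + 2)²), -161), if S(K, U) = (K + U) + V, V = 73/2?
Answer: -32131/2 ≈ -16066.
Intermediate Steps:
V = 73/2 (V = 73*(½) = 73/2 ≈ 36.500)
H(L) = 62 + 9*L (H(L) = 8 - (-3 - 6)*(L + 6) = 8 - (-9)*(6 + L) = 8 - (-54 - 9*L) = 8 + (54 + 9*L) = 62 + 9*L)
S(K, U) = 73/2 + K + U (S(K, U) = (K + U) + 73/2 = 73/2 + K + U)
-16084 + S(H((1 + 2)²), -161) = -16084 + (73/2 + (62 + 9*(1 + 2)²) - 161) = -16084 + (73/2 + (62 + 9*3²) - 161) = -16084 + (73/2 + (62 + 9*9) - 161) = -16084 + (73/2 + (62 + 81) - 161) = -16084 + (73/2 + 143 - 161) = -16084 + 37/2 = -32131/2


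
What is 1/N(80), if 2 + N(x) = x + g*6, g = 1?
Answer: 1/84 ≈ 0.011905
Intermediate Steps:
N(x) = 4 + x (N(x) = -2 + (x + 1*6) = -2 + (x + 6) = -2 + (6 + x) = 4 + x)
1/N(80) = 1/(4 + 80) = 1/84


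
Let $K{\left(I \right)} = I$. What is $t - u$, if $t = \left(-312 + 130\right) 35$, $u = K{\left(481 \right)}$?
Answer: $-6851$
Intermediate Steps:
$u = 481$
$t = -6370$ ($t = \left(-182\right) 35 = -6370$)
$t - u = -6370 - 481 = -6851$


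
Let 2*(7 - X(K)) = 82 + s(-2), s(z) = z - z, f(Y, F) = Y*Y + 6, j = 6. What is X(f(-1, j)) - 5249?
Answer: -5283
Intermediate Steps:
f(Y, F) = 6 + Y² (f(Y, F) = Y² + 6 = 6 + Y²)
s(z) = 0
X(K) = -34 (X(K) = 7 - (82 + 0)/2 = 7 - ½*82 = 7 - 41 = -34)
X(f(-1, j)) - 5249 = -34 - 5249 = -5283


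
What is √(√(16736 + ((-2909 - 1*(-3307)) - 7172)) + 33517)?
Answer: √(33517 + √9962) ≈ 183.35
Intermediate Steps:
√(√(16736 + ((-2909 - 1*(-3307)) - 7172)) + 33517) = √(√(16736 + ((-2909 + 3307) - 7172)) + 33517) = √(√(16736 + (398 - 7172)) + 33517) = √(√(16736 - 6774) + 33517) = √(√9962 + 33517) = √(33517 + √9962)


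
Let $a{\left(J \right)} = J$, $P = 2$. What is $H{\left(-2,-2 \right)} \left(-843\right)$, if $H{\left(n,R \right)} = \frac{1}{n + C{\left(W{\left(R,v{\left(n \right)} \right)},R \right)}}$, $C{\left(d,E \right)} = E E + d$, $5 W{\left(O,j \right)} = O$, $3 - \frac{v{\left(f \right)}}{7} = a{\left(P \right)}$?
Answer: $- \frac{4215}{8} \approx -526.88$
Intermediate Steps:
$v{\left(f \right)} = 7$ ($v{\left(f \right)} = 21 - 14 = 7$)
$W{\left(O,j \right)} = \frac{O}{5}$
$C{\left(d,E \right)} = d + E^{2}$ ($C{\left(d,E \right)} = E^{2} + d = d + E^{2}$)
$H{\left(n,R \right)} = \frac{1}{n + R^{2} + \frac{R}{5}}$ ($H{\left(n,R \right)} = \frac{1}{n + \left(\frac{R}{5} + R^{2}\right)} = \frac{1}{n + \left(R^{2} + \frac{R}{5}\right)} = \frac{1}{n + R^{2} + \frac{R}{5}}$)
$H{\left(-2,-2 \right)} \left(-843\right) = \frac{5}{-2 + 5 \left(-2\right) + 5 \left(-2\right)^{2}} \left(-843\right) = \frac{5}{-2 - 10 + 5 \cdot 4} \left(-843\right) = \frac{5}{-2 - 10 + 20} \left(-843\right) = \frac{5}{8} \left(-843\right) = - \frac{4215}{8}$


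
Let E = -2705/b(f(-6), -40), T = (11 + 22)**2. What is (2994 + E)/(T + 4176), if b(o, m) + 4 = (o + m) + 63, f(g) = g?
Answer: 36217/68445 ≈ 0.52914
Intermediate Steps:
T = 1089 (T = 33**2 = 1089)
b(o, m) = 59 + m + o (b(o, m) = -4 + ((o + m) + 63) = -4 + ((m + o) + 63) = -4 + (63 + m + o) = 59 + m + o)
E = -2705/13 (E = -2705/(59 - 40 - 6) = -2705/13 ≈ -208.08)
(2994 + E)/(T + 4176) = (2994 - 2705/13)/(1089 + 4176) = (36217/13)/5265 = (36217/13)*(1/5265) = 36217/68445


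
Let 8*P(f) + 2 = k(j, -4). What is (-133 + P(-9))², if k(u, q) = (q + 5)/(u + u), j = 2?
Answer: 18173169/1024 ≈ 17747.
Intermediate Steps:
k(u, q) = (5 + q)/(2*u) (k(u, q) = (5 + q)/((2*u)) = (5 + q)*(1/(2*u)) = (5 + q)/(2*u))
P(f) = -7/32 (P(f) = -¼ + ((½)*(5 - 4)/2)/8 = -¼ + ((½)*(½)*1)/8 = -¼ + (⅛)*(¼) = -¼ + 1/32 = -7/32)
(-133 + P(-9))² = (-133 - 7/32)² = (-4263/32)² = 18173169/1024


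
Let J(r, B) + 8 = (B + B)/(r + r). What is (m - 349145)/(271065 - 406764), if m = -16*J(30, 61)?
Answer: 5235743/2035485 ≈ 2.5722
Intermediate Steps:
J(r, B) = -8 + B/r (J(r, B) = -8 + (B + B)/(r + r) = -8 + (2*B)/((2*r)) = -8 + (2*B)*(1/(2*r)) = -8 + B/r)
m = 1432/15 (m = -16*(-8 + 61/30) = -16*(-179/30) = 1432/15 ≈ 95.467)
(m - 349145)/(271065 - 406764) = (1432/15 - 349145)/(271065 - 406764) = -5235743/15/(-135699) = -5235743/15*(-1/135699) = 5235743/2035485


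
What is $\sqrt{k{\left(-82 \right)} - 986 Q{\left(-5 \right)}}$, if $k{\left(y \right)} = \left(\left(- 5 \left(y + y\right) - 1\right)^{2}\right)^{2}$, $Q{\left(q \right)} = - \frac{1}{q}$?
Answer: $\frac{\sqrt{11248007973095}}{5} \approx 6.7076 \cdot 10^{5}$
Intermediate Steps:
$k{\left(y \right)} = \left(-1 - 10 y\right)^{4}$ ($k{\left(y \right)} = \left(\left(- 5 \cdot 2 y - 1\right)^{2}\right)^{2} = \left(\left(- 10 y - 1\right)^{2}\right)^{2} = \left(\left(-1 - 10 y\right)^{2}\right)^{2} = \left(-1 - 10 y\right)^{4}$)
$\sqrt{k{\left(-82 \right)} - 986 Q{\left(-5 \right)}} = \sqrt{\left(1 + 10 \left(-82\right)\right)^{4} - 986 \left(- \frac{1}{-5}\right)} = \sqrt{\left(1 - 820\right)^{4} - 986 \left(\left(-1\right) \left(- \frac{1}{5}\right)\right)} = \sqrt{\left(-819\right)^{4} - \frac{986}{5}} = \sqrt{449920319121 - \frac{986}{5}} = \sqrt{\frac{2249601594619}{5}} = \frac{\sqrt{11248007973095}}{5}$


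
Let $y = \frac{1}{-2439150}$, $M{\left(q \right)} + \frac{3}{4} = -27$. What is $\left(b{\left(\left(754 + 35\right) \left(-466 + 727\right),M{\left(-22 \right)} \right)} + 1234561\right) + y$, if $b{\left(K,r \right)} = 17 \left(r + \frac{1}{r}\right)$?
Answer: $\frac{222749420191301}{180497100} \approx 1.2341 \cdot 10^{6}$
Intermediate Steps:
$M{\left(q \right)} = - \frac{111}{4}$ ($M{\left(q \right)} = - \frac{3}{4} - 27 = - \frac{111}{4}$)
$y = - \frac{1}{2439150} \approx -4.0998 \cdot 10^{-7}$
$b{\left(K,r \right)} = 17 r + \frac{17}{r}$
$\left(b{\left(\left(754 + 35\right) \left(-466 + 727\right),M{\left(-22 \right)} \right)} + 1234561\right) + y = \left(\left(17 \left(- \frac{111}{4}\right) + \frac{17}{- \frac{111}{4}}\right) + 1234561\right) - \frac{1}{2439150} = \left(\left(- \frac{1887}{4} + 17 \left(- \frac{4}{111}\right)\right) + 1234561\right) - \frac{1}{2439150} = \left(\left(- \frac{1887}{4} - \frac{68}{111}\right) + 1234561\right) - \frac{1}{2439150} = \left(- \frac{209729}{444} + 1234561\right) - \frac{1}{2439150} = \frac{547935355}{444} - \frac{1}{2439150} = \frac{222749420191301}{180497100}$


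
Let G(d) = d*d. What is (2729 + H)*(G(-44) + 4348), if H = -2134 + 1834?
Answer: 15263836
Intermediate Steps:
G(d) = d**2
H = -300
(2729 + H)*(G(-44) + 4348) = (2729 - 300)*((-44)**2 + 4348) = 2429*(1936 + 4348) = 2429*6284 = 15263836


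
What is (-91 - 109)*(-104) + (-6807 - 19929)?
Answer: -5936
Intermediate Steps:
(-91 - 109)*(-104) + (-6807 - 19929) = -200*(-104) - 26736 = 20800 - 26736 = -5936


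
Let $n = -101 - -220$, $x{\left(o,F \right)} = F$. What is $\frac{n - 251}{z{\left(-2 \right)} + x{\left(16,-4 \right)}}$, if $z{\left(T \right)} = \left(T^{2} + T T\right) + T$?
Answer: $-66$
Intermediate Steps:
$n = 119$ ($n = -101 + 220 = 119$)
$z{\left(T \right)} = T + 2 T^{2}$ ($z{\left(T \right)} = \left(T^{2} + T^{2}\right) + T = 2 T^{2} + T = T + 2 T^{2}$)
$\frac{n - 251}{z{\left(-2 \right)} + x{\left(16,-4 \right)}} = \frac{119 - 251}{- 2 \left(1 + 2 \left(-2\right)\right) - 4} = - \frac{132}{- 2 \left(1 - 4\right) - 4} = - \frac{132}{\left(-2\right) \left(-3\right) - 4} = - \frac{132}{6 - 4} = - \frac{132}{2} = \left(-132\right) \frac{1}{2} = -66$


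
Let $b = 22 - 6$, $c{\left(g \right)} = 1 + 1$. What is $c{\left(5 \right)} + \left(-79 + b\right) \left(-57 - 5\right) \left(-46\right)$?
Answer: $-179674$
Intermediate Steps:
$c{\left(g \right)} = 2$
$b = 16$ ($b = 22 - 6 = 16$)
$c{\left(5 \right)} + \left(-79 + b\right) \left(-57 - 5\right) \left(-46\right) = 2 + \left(-79 + 16\right) \left(-57 - 5\right) \left(-46\right) = 2 + \left(-63\right) \left(-62\right) \left(-46\right) = 2 + 3906 \left(-46\right) = 2 - 179676 = -179674$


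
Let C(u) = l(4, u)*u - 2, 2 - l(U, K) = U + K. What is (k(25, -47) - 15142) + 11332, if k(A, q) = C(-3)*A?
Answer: -3935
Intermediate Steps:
l(U, K) = 2 - K - U (l(U, K) = 2 - (U + K) = 2 - (K + U) = 2 + (-K - U) = 2 - K - U)
C(u) = -2 + u*(-2 - u) (C(u) = (2 - u - 1*4)*u - 2 = (2 - u - 4)*u - 2 = (-2 - u)*u - 2 = u*(-2 - u) - 2 = -2 + u*(-2 - u))
k(A, q) = -5*A (k(A, q) = (-2 - 1*(-3)*(2 - 3))*A = (-2 - 1*(-3)*(-1))*A = (-2 - 3)*A = -5*A)
(k(25, -47) - 15142) + 11332 = (-5*25 - 15142) + 11332 = (-125 - 15142) + 11332 = -15267 + 11332 = -3935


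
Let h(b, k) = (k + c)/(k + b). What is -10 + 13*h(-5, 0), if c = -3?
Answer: -11/5 ≈ -2.2000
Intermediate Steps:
h(b, k) = (-3 + k)/(b + k) (h(b, k) = (k - 3)/(k + b) = (-3 + k)/(b + k))
-10 + 13*h(-5, 0) = -10 + 13*((-3 + 0)/(-5 + 0)) = -10 + 13*(-3/(-5)) = -10 + 13*(-1/5*(-3)) = -10 + 13*(3/5) = -10 + 39/5 = -11/5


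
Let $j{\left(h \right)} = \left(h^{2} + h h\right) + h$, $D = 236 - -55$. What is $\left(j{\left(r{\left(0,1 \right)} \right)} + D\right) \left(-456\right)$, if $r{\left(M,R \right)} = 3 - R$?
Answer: $-137256$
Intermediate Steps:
$D = 291$ ($D = 236 + 55 = 291$)
$j{\left(h \right)} = h + 2 h^{2}$ ($j{\left(h \right)} = \left(h^{2} + h^{2}\right) + h = 2 h^{2} + h = h + 2 h^{2}$)
$\left(j{\left(r{\left(0,1 \right)} \right)} + D\right) \left(-456\right) = \left(\left(3 - 1\right) \left(1 + 2 \left(3 - 1\right)\right) + 291\right) \left(-456\right) = \left(2 \left(1 + 2 \cdot 2\right) + 291\right) \left(-456\right) = \left(2 \left(1 + 4\right) + 291\right) \left(-456\right) = \left(2 \cdot 5 + 291\right) \left(-456\right) = \left(10 + 291\right) \left(-456\right) = 301 \left(-456\right) = -137256$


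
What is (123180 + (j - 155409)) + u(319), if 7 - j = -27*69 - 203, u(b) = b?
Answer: -29837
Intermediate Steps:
j = 2073 (j = 7 - (-27*69 - 203) = 7 - (-1863 - 203) = 7 - 1*(-2066) = 7 + 2066 = 2073)
(123180 + (j - 155409)) + u(319) = (123180 + (2073 - 155409)) + 319 = (123180 - 153336) + 319 = -30156 + 319 = -29837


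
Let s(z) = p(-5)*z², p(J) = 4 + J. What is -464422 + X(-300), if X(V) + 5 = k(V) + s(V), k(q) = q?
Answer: -554727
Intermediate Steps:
s(z) = -z² (s(z) = (4 - 5)*z² = -z²)
X(V) = -5 + V - V² (X(V) = -5 + (V - V²) = -5 + V - V²)
-464422 + X(-300) = -464422 + (-5 - 300 - 1*(-300)²) = -464422 + (-5 - 300 - 1*90000) = -464422 + (-5 - 300 - 90000) = -464422 - 90305 = -554727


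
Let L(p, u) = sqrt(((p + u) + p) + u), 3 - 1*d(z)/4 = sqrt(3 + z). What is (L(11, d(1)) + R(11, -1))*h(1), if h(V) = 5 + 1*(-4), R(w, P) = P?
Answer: -1 + sqrt(30) ≈ 4.4772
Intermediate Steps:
h(V) = 1 (h(V) = 5 - 4 = 1)
d(z) = 12 - 4*sqrt(3 + z)
L(p, u) = sqrt(2*p + 2*u) (L(p, u) = sqrt((u + 2*p) + u) = sqrt(2*p + 2*u))
(L(11, d(1)) + R(11, -1))*h(1) = (sqrt(2*11 + 2*(12 - 4*sqrt(3 + 1))) - 1)*1 = (sqrt(22 + 2*(12 - 4*sqrt(4))) - 1)*1 = (sqrt(22 + 2*(12 - 4*2)) - 1)*1 = (sqrt(22 + 2*(12 - 8)) - 1)*1 = (sqrt(22 + 2*4) - 1)*1 = (sqrt(22 + 8) - 1)*1 = (sqrt(30) - 1)*1 = (-1 + sqrt(30))*1 = -1 + sqrt(30)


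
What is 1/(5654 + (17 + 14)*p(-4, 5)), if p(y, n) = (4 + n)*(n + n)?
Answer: 1/8444 ≈ 0.00011843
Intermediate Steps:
p(y, n) = 2*n*(4 + n) (p(y, n) = (4 + n)*(2*n) = 2*n*(4 + n))
1/(5654 + (17 + 14)*p(-4, 5)) = 1/(5654 + (17 + 14)*(2*5*(4 + 5))) = 1/(5654 + 31*(2*5*9)) = 1/(5654 + 31*90) = 1/(5654 + 2790) = 1/8444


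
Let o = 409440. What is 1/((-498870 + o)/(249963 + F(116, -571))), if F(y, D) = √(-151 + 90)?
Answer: -83321/29810 - I*√61/89430 ≈ -2.7951 - 8.7334e-5*I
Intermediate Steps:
F(y, D) = I*√61 (F(y, D) = √(-61) = I*√61)
1/((-498870 + o)/(249963 + F(116, -571))) = 1/((-498870 + 409440)/(249963 + I*√61)) = 1/(-89430/(249963 + I*√61)) = -83321/29810 - I*√61/89430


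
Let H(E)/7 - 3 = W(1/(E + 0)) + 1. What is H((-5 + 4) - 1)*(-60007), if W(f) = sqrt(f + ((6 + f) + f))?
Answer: -1680196 - 1260147*sqrt(2)/2 ≈ -2.5713e+6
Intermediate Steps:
W(f) = sqrt(6 + 3*f) (W(f) = sqrt(f + (6 + 2*f)) = sqrt(6 + 3*f))
H(E) = 28 + 7*sqrt(6 + 3/E) (H(E) = 21 + 7*(sqrt(6 + 3/(E + 0)) + 1) = 21 + 7*(sqrt(6 + 3/E) + 1) = 21 + 7*(1 + sqrt(6 + 3/E)) = 21 + (7 + 7*sqrt(6 + 3/E)) = 28 + 7*sqrt(6 + 3/E))
H((-5 + 4) - 1)*(-60007) = (28 + 7*sqrt(6 + 3/((-5 + 4) - 1)))*(-60007) = (28 + 7*sqrt(6 + 3/(-1 - 1)))*(-60007) = (28 + 7*sqrt(6 + 3/(-2)))*(-60007) = (28 + 7*sqrt(6 + 3*(-1/2)))*(-60007) = (28 + 7*sqrt(6 - 3/2))*(-60007) = (28 + 7*sqrt(9/2))*(-60007) = (28 + 7*(3*sqrt(2)/2))*(-60007) = (28 + 21*sqrt(2)/2)*(-60007) = -1680196 - 1260147*sqrt(2)/2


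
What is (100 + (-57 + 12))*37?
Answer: 2035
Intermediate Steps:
(100 + (-57 + 12))*37 = (100 - 45)*37 = 55*37 = 2035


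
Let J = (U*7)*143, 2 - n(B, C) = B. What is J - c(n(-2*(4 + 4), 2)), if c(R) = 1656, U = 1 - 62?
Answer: -62717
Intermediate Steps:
U = -61
n(B, C) = 2 - B
J = -61061 (J = -61*7*143 = -427*143 = -61061)
J - c(n(-2*(4 + 4), 2)) = -61061 - 1*1656 = -61061 - 1656 = -62717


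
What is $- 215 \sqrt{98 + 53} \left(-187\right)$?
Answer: $40205 \sqrt{151} \approx 4.9405 \cdot 10^{5}$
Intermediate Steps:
$- 215 \sqrt{98 + 53} \left(-187\right) = - 215 \sqrt{151} \left(-187\right) = 40205 \sqrt{151}$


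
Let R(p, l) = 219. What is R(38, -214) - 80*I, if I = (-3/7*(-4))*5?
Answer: -3267/7 ≈ -466.71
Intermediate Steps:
I = 60/7 (I = (-3*⅐*(-4))*5 = -3/7*(-4)*5 = (12/7)*5 = 60/7 ≈ 8.5714)
R(38, -214) - 80*I = 219 - 80*60/7 = 219 - 1*4800/7 = 219 - 4800/7 = -3267/7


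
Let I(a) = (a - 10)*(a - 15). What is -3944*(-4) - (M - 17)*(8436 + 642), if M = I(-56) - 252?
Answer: -40081750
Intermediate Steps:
I(a) = (-15 + a)*(-10 + a) (I(a) = (-10 + a)*(-15 + a) = (-15 + a)*(-10 + a))
M = 4434 (M = (150 + (-56)**2 - 25*(-56)) - 252 = (150 + 3136 + 1400) - 252 = 4686 - 252 = 4434)
-3944*(-4) - (M - 17)*(8436 + 642) = -3944*(-4) - (4434 - 17)*(8436 + 642) = 15776 - 4417*9078 = 15776 - 1*40097526 = 15776 - 40097526 = -40081750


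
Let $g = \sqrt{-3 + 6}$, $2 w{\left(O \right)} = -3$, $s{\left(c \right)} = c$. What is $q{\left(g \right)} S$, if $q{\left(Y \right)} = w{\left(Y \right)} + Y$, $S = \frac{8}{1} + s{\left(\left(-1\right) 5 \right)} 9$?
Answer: $\frac{111}{2} - 37 \sqrt{3} \approx -8.5859$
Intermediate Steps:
$w{\left(O \right)} = - \frac{3}{2}$ ($w{\left(O \right)} = \frac{1}{2} \left(-3\right) = - \frac{3}{2}$)
$g = \sqrt{3} \approx 1.732$
$S = -37$ ($S = \frac{8}{1} + \left(-1\right) 5 \cdot 9 = 8 \cdot 1 - 45 = 8 - 45 = -37$)
$q{\left(Y \right)} = - \frac{3}{2} + Y$
$q{\left(g \right)} S = \left(- \frac{3}{2} + \sqrt{3}\right) \left(-37\right) = \frac{111}{2} - 37 \sqrt{3}$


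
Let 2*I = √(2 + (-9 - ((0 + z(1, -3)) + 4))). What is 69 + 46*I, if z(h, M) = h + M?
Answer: 69 + 69*I ≈ 69.0 + 69.0*I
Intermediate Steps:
z(h, M) = M + h
I = 3*I/2 (I = √(2 + (-9 - ((0 + (-3 + 1)) + 4)))/2 = √(2 + (-9 - ((0 - 2) + 4)))/2 = √(2 + (-9 - (-2 + 4)))/2 = √(2 + (-9 - 1*2))/2 = √(2 + (-9 - 2))/2 = √(2 - 11)/2 = √(-9)/2 = (3*I)/2 = 3*I/2 ≈ 1.5*I)
69 + 46*I = 69 + 46*(3*I/2) = 69 + 69*I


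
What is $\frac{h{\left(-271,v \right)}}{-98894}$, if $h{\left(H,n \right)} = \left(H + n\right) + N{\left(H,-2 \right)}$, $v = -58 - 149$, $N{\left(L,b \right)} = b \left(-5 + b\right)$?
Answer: $\frac{232}{49447} \approx 0.0046919$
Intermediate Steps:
$v = -207$
$h{\left(H,n \right)} = 14 + H + n$ ($h{\left(H,n \right)} = \left(H + n\right) - 2 \left(-5 - 2\right) = \left(H + n\right) - -14 = \left(H + n\right) + 14 = 14 + H + n$)
$\frac{h{\left(-271,v \right)}}{-98894} = \frac{14 - 271 - 207}{-98894} = \left(-464\right) \left(- \frac{1}{98894}\right) = \frac{232}{49447}$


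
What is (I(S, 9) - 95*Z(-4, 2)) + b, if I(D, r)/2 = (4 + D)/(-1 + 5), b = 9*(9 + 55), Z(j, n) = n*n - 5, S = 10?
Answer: 678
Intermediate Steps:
Z(j, n) = -5 + n**2 (Z(j, n) = n**2 - 5 = -5 + n**2)
b = 576 (b = 9*64 = 576)
I(D, r) = 2 + D/2 (I(D, r) = 2*((4 + D)/(-1 + 5)) = 2*((4 + D)/4) = 2*((4 + D)*(1/4)) = 2*(1 + D/4) = 2 + D/2)
(I(S, 9) - 95*Z(-4, 2)) + b = ((2 + (1/2)*10) - 95*(-5 + 2**2)) + 576 = ((2 + 5) - 95*(-5 + 4)) + 576 = (7 - 95*(-1)) + 576 = (7 + 95) + 576 = 102 + 576 = 678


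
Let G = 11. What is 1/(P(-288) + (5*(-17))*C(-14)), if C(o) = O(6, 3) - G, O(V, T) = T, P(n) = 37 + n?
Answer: 1/429 ≈ 0.0023310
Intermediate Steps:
C(o) = -8 (C(o) = 3 - 1*11 = 3 - 11 = -8)
1/(P(-288) + (5*(-17))*C(-14)) = 1/((37 - 288) + (5*(-17))*(-8)) = 1/(-251 - 85*(-8)) = 1/(-251 + 680) = 1/429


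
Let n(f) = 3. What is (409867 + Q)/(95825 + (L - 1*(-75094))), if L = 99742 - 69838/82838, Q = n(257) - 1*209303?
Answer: 8307284573/11210473040 ≈ 0.74103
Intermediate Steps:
Q = -209300 (Q = 3 - 1*209303 = 3 - 209303 = -209300)
L = 4131178979/41419 (L = 99742 - 69838*1/82838 = 99742 - 34919/41419 = 4131178979/41419 ≈ 99741.)
(409867 + Q)/(95825 + (L - 1*(-75094))) = (409867 - 209300)/(95825 + (4131178979/41419 - 1*(-75094))) = 200567/(95825 + (4131178979/41419 + 75094)) = 200567/(95825 + 7241497365/41419) = 200567/(11210473040/41419) = 200567*(41419/11210473040) = 8307284573/11210473040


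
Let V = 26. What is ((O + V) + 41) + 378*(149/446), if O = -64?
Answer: 28830/223 ≈ 129.28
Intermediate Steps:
((O + V) + 41) + 378*(149/446) = ((-64 + 26) + 41) + 378*(149/446) = (-38 + 41) + 378*(149*(1/446)) = 3 + 378*(149/446) = 3 + 28161/223 = 28830/223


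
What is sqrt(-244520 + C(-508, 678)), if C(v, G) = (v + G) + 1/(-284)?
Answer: I*sqrt(4927073471)/142 ≈ 494.32*I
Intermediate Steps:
C(v, G) = -1/284 + G + v (C(v, G) = (G + v) - 1/284 = -1/284 + G + v)
sqrt(-244520 + C(-508, 678)) = sqrt(-244520 + (-1/284 + 678 - 508)) = sqrt(-244520 + 48279/284) = sqrt(-69395401/284) = I*sqrt(4927073471)/142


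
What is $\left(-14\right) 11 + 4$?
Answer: $-150$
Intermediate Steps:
$\left(-14\right) 11 + 4 = -154 + 4 = -150$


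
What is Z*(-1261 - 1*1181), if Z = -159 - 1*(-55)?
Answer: 253968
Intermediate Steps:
Z = -104 (Z = -159 + 55 = -104)
Z*(-1261 - 1*1181) = -104*(-1261 - 1*1181) = -104*(-1261 - 1181) = -104*(-2442) = 253968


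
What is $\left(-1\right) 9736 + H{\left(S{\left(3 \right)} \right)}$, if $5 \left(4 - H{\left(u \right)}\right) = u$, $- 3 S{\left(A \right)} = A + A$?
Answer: $- \frac{48658}{5} \approx -9731.6$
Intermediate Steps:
$S{\left(A \right)} = - \frac{2 A}{3}$ ($S{\left(A \right)} = - \frac{A + A}{3} = - \frac{2 A}{3}$)
$H{\left(u \right)} = 4 - \frac{u}{5}$
$\left(-1\right) 9736 + H{\left(S{\left(3 \right)} \right)} = \left(-1\right) 9736 + \left(4 - \frac{\left(- \frac{2}{3}\right) 3}{5}\right) = -9736 + \left(4 - - \frac{2}{5}\right) = -9736 + \left(4 + \frac{2}{5}\right) = -9736 + \frac{22}{5} = - \frac{48658}{5}$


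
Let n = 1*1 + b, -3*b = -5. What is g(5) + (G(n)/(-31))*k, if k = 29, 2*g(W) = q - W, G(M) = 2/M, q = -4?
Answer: -645/124 ≈ -5.2016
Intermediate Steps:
b = 5/3 (b = -⅓*(-5) = 5/3 ≈ 1.6667)
n = 8/3 (n = 1*1 + 5/3 = 1 + 5/3 = 8/3 ≈ 2.6667)
g(W) = -2 - W/2 (g(W) = (-4 - W)/2 = -2 - W/2)
g(5) + (G(n)/(-31))*k = (-2 - ½*5) + ((2/(8/3))/(-31))*29 = (-2 - 5/2) + ((2*(3/8))*(-1/31))*29 = -9/2 + ((¾)*(-1/31))*29 = -9/2 - 3/124*29 = -9/2 - 87/124 = -645/124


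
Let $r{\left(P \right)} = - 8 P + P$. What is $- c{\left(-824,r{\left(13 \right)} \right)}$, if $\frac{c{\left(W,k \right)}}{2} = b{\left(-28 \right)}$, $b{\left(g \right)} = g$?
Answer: $56$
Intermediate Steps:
$r{\left(P \right)} = - 7 P$
$c{\left(W,k \right)} = -56$ ($c{\left(W,k \right)} = 2 \left(-28\right) = -56$)
$- c{\left(-824,r{\left(13 \right)} \right)} = \left(-1\right) \left(-56\right) = 56$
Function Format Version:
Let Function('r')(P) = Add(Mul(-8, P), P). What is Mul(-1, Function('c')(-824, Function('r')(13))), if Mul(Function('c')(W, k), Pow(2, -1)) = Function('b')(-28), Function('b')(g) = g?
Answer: 56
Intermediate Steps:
Function('r')(P) = Mul(-7, P)
Function('c')(W, k) = -56 (Function('c')(W, k) = Mul(2, -28) = -56)
Mul(-1, Function('c')(-824, Function('r')(13))) = Mul(-1, -56) = 56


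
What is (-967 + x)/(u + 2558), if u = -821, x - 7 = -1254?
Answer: -246/193 ≈ -1.2746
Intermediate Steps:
x = -1247 (x = 7 - 1254 = -1247)
(-967 + x)/(u + 2558) = (-967 - 1247)/(-821 + 2558) = -2214/1737 = -2214*1/1737 = -246/193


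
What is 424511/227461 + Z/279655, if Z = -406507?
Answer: 26252134978/63610605955 ≈ 0.41270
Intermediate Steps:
424511/227461 + Z/279655 = 424511/227461 - 406507/279655 = 26252134978/63610605955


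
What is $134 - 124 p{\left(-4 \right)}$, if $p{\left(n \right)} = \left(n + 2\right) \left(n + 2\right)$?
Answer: $-362$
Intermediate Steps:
$p{\left(n \right)} = \left(2 + n\right)^{2}$ ($p{\left(n \right)} = \left(2 + n\right) \left(2 + n\right) = \left(2 + n\right)^{2}$)
$134 - 124 p{\left(-4 \right)} = 134 - 124 \left(2 - 4\right)^{2} = 134 - 124 \left(-2\right)^{2} = 134 - 496 = -362$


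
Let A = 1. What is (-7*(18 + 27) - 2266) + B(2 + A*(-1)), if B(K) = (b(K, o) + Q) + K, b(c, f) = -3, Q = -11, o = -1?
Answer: -2594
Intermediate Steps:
B(K) = -14 + K (B(K) = (-3 - 11) + K = -14 + K)
(-7*(18 + 27) - 2266) + B(2 + A*(-1)) = (-7*(18 + 27) - 2266) + (-14 + (2 + 1*(-1))) = (-7*45 - 2266) + (-14 + (2 - 1)) = (-315 - 2266) + (-14 + 1) = -2581 - 13 = -2594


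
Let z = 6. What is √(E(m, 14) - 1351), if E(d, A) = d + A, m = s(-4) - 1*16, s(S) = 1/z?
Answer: I*√48702/6 ≈ 36.781*I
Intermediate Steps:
s(S) = ⅙ (s(S) = 1/6 = ⅙)
m = -95/6 (m = ⅙ - 1*16 = ⅙ - 16 = -95/6 ≈ -15.833)
E(d, A) = A + d
√(E(m, 14) - 1351) = √((14 - 95/6) - 1351) = √(-11/6 - 1351) = √(-8117/6) = I*√48702/6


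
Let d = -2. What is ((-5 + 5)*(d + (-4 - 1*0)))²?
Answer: 0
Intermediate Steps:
((-5 + 5)*(d + (-4 - 1*0)))² = ((-5 + 5)*(-2 + (-4 - 1*0)))² = (0*(-2 + (-4 + 0)))² = (0*(-2 - 4))² = (0*(-6))² = 0² = 0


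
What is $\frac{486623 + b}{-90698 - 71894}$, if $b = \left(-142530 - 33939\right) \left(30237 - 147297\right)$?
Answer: $- \frac{20657947763}{162592} \approx -1.2705 \cdot 10^{5}$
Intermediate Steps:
$b = 20657461140$ ($b = \left(-176469\right) \left(-117060\right) = 20657461140$)
$\frac{486623 + b}{-90698 - 71894} = \frac{486623 + 20657461140}{-90698 - 71894} = \frac{20657947763}{-162592} = 20657947763 \left(- \frac{1}{162592}\right) = - \frac{20657947763}{162592}$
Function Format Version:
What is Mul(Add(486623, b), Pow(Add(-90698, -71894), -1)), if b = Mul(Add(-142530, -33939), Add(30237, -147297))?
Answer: Rational(-20657947763, 162592) ≈ -1.2705e+5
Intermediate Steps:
b = 20657461140 (b = Mul(-176469, -117060) = 20657461140)
Mul(Add(486623, b), Pow(Add(-90698, -71894), -1)) = Mul(Add(486623, 20657461140), Pow(Add(-90698, -71894), -1)) = Mul(20657947763, Pow(-162592, -1)) = Mul(20657947763, Rational(-1, 162592)) = Rational(-20657947763, 162592)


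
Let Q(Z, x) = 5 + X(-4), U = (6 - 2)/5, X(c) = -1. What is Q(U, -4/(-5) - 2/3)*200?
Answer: 800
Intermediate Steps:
U = ⅘ (U = 4*(⅕) = ⅘ ≈ 0.80000)
Q(Z, x) = 4 (Q(Z, x) = 5 - 1 = 4)
Q(U, -4/(-5) - 2/3)*200 = 4*200 = 800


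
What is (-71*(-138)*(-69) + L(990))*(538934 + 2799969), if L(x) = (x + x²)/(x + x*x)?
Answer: -2257302101083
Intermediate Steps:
L(x) = 1 (L(x) = (x + x²)/(x + x²) = 1)
(-71*(-138)*(-69) + L(990))*(538934 + 2799969) = (-71*(-138)*(-69) + 1)*(538934 + 2799969) = (9798*(-69) + 1)*3338903 = (-676062 + 1)*3338903 = -676061*3338903 = -2257302101083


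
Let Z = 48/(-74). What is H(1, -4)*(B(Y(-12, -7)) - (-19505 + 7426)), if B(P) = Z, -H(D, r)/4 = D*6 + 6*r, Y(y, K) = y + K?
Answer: 32176728/37 ≈ 8.6964e+5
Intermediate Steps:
Y(y, K) = K + y
H(D, r) = -24*D - 24*r (H(D, r) = -4*(D*6 + 6*r) = -4*(6*D + 6*r) = -24*D - 24*r)
Z = -24/37 (Z = 48*(-1/74) = -24/37 ≈ -0.64865)
B(P) = -24/37
H(1, -4)*(B(Y(-12, -7)) - (-19505 + 7426)) = (-24*1 - 24*(-4))*(-24/37 - (-19505 + 7426)) = (-24 + 96)*(-24/37 - 1*(-12079)) = 72*(-24/37 + 12079) = 72*(446899/37) = 32176728/37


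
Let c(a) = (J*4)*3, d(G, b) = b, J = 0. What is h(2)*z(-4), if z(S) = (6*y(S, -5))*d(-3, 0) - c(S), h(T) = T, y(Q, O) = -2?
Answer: 0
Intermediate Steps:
c(a) = 0 (c(a) = (0*4)*3 = 0*3 = 0)
z(S) = 0 (z(S) = (6*(-2))*0 - 1*0 = -12*0 + 0 = 0 + 0 = 0)
h(2)*z(-4) = 2*0 = 0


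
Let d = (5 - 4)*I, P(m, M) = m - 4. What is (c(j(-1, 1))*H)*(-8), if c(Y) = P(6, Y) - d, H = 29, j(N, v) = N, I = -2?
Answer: -928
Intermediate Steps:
P(m, M) = -4 + m
d = -2 (d = (5 - 4)*(-2) = 1*(-2) = -2)
c(Y) = 4 (c(Y) = (-4 + 6) - 1*(-2) = 2 + 2 = 4)
(c(j(-1, 1))*H)*(-8) = (4*29)*(-8) = 116*(-8) = -928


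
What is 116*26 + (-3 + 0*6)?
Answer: 3013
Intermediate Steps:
116*26 + (-3 + 0*6) = 3016 + (-3 + 0) = 3016 - 3 = 3013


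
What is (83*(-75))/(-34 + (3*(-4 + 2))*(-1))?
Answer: 6225/28 ≈ 222.32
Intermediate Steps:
(83*(-75))/(-34 + (3*(-4 + 2))*(-1)) = -6225/(-34 + (3*(-2))*(-1)) = -6225/(-34 - 6*(-1)) = -6225/(-34 + 6) = -6225/(-28) = -6225*(-1/28) = 6225/28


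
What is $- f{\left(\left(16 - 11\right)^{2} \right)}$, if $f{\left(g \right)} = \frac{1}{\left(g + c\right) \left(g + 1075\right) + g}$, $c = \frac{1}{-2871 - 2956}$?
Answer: $- \frac{5827}{160387075} \approx -3.6331 \cdot 10^{-5}$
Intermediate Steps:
$c = - \frac{1}{5827}$ ($c = \frac{1}{-5827} = - \frac{1}{5827} \approx -0.00017161$)
$f{\left(g \right)} = \frac{1}{g + \left(1075 + g\right) \left(- \frac{1}{5827} + g\right)}$ ($f{\left(g \right)} = \frac{1}{\left(g - \frac{1}{5827}\right) \left(g + 1075\right) + g} = \frac{1}{\left(- \frac{1}{5827} + g\right) \left(1075 + g\right) + g} = \frac{1}{\left(1075 + g\right) \left(- \frac{1}{5827} + g\right) + g} = \frac{1}{g + \left(1075 + g\right) \left(- \frac{1}{5827} + g\right)}$)
$- f{\left(\left(16 - 11\right)^{2} \right)} = - \frac{5827}{-1075 + 5827 \left(\left(16 - 11\right)^{2}\right)^{2} + 6269851 \left(16 - 11\right)^{2}} = - \frac{5827}{-1075 + 5827 \left(5^{2}\right)^{2} + 6269851 \cdot 5^{2}} = - \frac{5827}{-1075 + 5827 \cdot 25^{2} + 6269851 \cdot 25} = - \frac{5827}{-1075 + 5827 \cdot 625 + 156746275} = - \frac{5827}{-1075 + 3641875 + 156746275} = - \frac{5827}{160387075}$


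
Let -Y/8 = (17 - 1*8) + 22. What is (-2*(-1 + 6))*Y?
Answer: 2480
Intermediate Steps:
Y = -248 (Y = -8*((17 - 1*8) + 22) = -8*((17 - 8) + 22) = -8*(9 + 22) = -8*31 = -248)
(-2*(-1 + 6))*Y = -2*(-1 + 6)*(-248) = -2*5*(-248) = -10*(-248) = 2480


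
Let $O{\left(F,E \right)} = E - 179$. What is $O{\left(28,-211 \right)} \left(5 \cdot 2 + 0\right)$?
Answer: $-3900$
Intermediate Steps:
$O{\left(F,E \right)} = -179 + E$
$O{\left(28,-211 \right)} \left(5 \cdot 2 + 0\right) = \left(-179 - 211\right) \left(5 \cdot 2 + 0\right) = - 390 \left(10 + 0\right) = \left(-390\right) 10 = -3900$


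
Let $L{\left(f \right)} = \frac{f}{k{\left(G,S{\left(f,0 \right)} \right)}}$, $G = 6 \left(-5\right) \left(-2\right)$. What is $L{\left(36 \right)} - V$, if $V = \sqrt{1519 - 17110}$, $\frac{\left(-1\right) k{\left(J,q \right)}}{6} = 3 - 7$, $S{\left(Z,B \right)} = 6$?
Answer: $\frac{3}{2} - i \sqrt{15591} \approx 1.5 - 124.86 i$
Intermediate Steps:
$G = 60$ ($G = \left(-30\right) \left(-2\right) = 60$)
$k{\left(J,q \right)} = 24$ ($k{\left(J,q \right)} = - 6 \left(3 - 7\right) = \left(-6\right) \left(-4\right) = 24$)
$L{\left(f \right)} = \frac{f}{24}$
$V = i \sqrt{15591}$ ($V = \sqrt{-15591} = i \sqrt{15591} \approx 124.86 i$)
$L{\left(36 \right)} - V = \frac{1}{24} \cdot 36 - i \sqrt{15591} = \frac{3}{2} - i \sqrt{15591}$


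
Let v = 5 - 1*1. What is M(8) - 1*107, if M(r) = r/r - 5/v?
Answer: -429/4 ≈ -107.25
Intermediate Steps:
v = 4 (v = 5 - 1 = 4)
M(r) = -¼ (M(r) = r/r - 5/4 = 1 - 5*¼ = 1 - 5/4 = -¼)
M(8) - 1*107 = -¼ - 1*107 = -¼ - 107 = -429/4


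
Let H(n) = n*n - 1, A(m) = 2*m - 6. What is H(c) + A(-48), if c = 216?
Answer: 46553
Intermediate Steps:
A(m) = -6 + 2*m
H(n) = -1 + n**2 (H(n) = n**2 - 1 = -1 + n**2)
H(c) + A(-48) = (-1 + 216**2) + (-6 + 2*(-48)) = (-1 + 46656) + (-6 - 96) = 46655 - 102 = 46553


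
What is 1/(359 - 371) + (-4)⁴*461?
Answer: 1416191/12 ≈ 1.1802e+5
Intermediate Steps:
1/(359 - 371) + (-4)⁴*461 = 1/(-12) + 256*461 = -1/12 + 118016 = 1416191/12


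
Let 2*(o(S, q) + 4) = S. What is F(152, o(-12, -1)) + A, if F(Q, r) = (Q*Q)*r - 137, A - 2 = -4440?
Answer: -235615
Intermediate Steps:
A = -4438 (A = 2 - 4440 = -4438)
o(S, q) = -4 + S/2
F(Q, r) = -137 + r*Q² (F(Q, r) = Q²*r - 137 = r*Q² - 137 = -137 + r*Q²)
F(152, o(-12, -1)) + A = (-137 + (-4 + (½)*(-12))*152²) - 4438 = (-137 + (-4 - 6)*23104) - 4438 = (-137 - 10*23104) - 4438 = (-137 - 231040) - 4438 = -231177 - 4438 = -235615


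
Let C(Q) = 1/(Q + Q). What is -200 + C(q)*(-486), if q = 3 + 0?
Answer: -281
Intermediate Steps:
q = 3
C(Q) = 1/(2*Q)
-200 + C(q)*(-486) = -200 + ((½)/3)*(-486) = -200 + ((½)*(⅓))*(-486) = -200 + (⅙)*(-486) = -200 - 81 = -281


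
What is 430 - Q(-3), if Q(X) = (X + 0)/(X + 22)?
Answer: 8173/19 ≈ 430.16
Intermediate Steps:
Q(X) = X/(22 + X)
430 - Q(-3) = 430 - (-3)/(22 - 3) = 430 - (-3)/19 = 430 - 1*(-3/19) = 430 + 3/19 = 8173/19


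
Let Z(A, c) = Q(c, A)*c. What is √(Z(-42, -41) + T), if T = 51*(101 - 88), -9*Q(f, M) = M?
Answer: √4245/3 ≈ 21.718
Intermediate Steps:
Q(f, M) = -M/9
T = 663 (T = 51*13 = 663)
Z(A, c) = -A*c/9 (Z(A, c) = (-A/9)*c = -A*c/9)
√(Z(-42, -41) + T) = √(-⅑*(-42)*(-41) + 663) = √(-574/3 + 663) = √(1415/3) = √4245/3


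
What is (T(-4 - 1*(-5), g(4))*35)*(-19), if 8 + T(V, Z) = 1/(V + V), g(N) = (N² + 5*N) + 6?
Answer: 9975/2 ≈ 4987.5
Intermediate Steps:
g(N) = 6 + N² + 5*N
T(V, Z) = -8 + 1/(2*V) (T(V, Z) = -8 + 1/(V + V) = -8 + 1/(2*V))
(T(-4 - 1*(-5), g(4))*35)*(-19) = ((-8 + 1/(2*(-4 - 1*(-5))))*35)*(-19) = ((-8 + 1/(2*(-4 + 5)))*35)*(-19) = ((-8 + (½)/1)*35)*(-19) = ((-8 + (½)*1)*35)*(-19) = ((-8 + ½)*35)*(-19) = -15/2*35*(-19) = -525/2*(-19) = 9975/2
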